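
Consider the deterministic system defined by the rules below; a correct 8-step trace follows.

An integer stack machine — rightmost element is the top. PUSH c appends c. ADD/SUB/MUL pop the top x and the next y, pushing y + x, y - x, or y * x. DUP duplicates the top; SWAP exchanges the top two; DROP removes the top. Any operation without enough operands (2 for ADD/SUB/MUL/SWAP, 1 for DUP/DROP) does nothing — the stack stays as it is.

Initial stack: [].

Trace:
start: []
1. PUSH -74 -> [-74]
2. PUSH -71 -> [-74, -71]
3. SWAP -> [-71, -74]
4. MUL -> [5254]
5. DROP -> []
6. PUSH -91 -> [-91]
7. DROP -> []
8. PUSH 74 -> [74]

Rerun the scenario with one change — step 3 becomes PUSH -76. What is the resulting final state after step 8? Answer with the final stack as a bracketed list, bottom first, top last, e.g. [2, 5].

[-74, 74]

(re-executing from step 3 with the substitution; state before step 3: [-74, -71])
3. PUSH -76 -> [-74, -71, -76]
4. MUL -> [-74, 5396]
5. DROP -> [-74]
6. PUSH -91 -> [-74, -91]
7. DROP -> [-74]
8. PUSH 74 -> [-74, 74]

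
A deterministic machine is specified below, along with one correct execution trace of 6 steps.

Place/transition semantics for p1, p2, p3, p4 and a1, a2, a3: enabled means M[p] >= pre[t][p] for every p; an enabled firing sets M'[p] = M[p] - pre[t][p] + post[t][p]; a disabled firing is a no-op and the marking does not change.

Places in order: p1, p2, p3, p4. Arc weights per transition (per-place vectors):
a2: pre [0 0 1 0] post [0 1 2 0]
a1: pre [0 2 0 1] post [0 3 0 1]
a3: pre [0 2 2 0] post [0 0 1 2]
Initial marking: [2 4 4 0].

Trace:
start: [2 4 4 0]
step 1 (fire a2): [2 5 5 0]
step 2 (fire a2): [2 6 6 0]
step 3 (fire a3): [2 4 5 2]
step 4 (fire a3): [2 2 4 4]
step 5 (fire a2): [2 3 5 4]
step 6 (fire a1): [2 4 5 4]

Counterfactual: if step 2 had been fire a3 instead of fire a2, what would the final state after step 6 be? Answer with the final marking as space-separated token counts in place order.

2 3 4 4

(re-executing from step 2 with the substitution; state before step 2: [2 5 5 0])
step 2 (fire a3): [2 3 4 2]
step 3 (fire a3): [2 1 3 4]
step 4 (fire a3): [2 1 3 4]
step 5 (fire a2): [2 2 4 4]
step 6 (fire a1): [2 3 4 4]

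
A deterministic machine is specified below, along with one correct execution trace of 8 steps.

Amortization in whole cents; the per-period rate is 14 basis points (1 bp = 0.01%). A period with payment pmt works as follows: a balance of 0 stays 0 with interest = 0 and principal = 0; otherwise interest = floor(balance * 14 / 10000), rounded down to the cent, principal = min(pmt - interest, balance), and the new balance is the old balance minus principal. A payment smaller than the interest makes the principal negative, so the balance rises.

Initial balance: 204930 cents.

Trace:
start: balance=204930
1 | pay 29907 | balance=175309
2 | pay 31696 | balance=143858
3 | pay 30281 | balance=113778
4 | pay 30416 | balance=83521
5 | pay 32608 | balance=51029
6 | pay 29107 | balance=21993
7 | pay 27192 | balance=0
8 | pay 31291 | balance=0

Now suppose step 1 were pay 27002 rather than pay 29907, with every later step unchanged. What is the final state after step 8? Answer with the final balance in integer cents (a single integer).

(re-executing from step 1 with the substitution; state before step 1: balance=204930)
1 | pay 27002 | balance=178214
2 | pay 31696 | balance=146767
3 | pay 30281 | balance=116691
4 | pay 30416 | balance=86438
5 | pay 32608 | balance=53951
6 | pay 29107 | balance=24919
7 | pay 27192 | balance=0
8 | pay 31291 | balance=0

0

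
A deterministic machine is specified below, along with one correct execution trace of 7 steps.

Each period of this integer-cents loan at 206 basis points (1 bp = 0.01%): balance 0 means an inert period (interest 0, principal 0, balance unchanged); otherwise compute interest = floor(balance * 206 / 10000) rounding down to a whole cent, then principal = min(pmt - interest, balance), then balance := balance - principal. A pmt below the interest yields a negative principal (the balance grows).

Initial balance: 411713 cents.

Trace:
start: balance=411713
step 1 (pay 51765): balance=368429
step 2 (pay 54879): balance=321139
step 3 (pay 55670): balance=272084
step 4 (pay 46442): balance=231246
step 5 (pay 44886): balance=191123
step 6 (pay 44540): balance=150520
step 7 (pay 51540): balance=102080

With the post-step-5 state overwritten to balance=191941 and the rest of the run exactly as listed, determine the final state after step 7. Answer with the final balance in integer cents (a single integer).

state after step 5 := balance=191941
step 6 (pay 44540): balance=151354
step 7 (pay 51540): balance=102931

102931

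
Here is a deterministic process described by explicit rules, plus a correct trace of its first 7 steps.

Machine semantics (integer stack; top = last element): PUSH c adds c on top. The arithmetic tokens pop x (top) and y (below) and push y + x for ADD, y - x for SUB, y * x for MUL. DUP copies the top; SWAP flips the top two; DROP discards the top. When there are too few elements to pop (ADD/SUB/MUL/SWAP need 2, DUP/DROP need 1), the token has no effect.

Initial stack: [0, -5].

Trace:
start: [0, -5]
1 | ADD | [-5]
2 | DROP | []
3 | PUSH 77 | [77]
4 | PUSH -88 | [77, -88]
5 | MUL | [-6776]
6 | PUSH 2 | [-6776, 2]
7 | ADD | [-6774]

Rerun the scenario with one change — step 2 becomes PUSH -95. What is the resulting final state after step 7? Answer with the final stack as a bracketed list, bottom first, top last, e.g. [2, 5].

[-5, -95, -6774]

(re-executing from step 2 with the substitution; state before step 2: [-5])
2 | PUSH -95 | [-5, -95]
3 | PUSH 77 | [-5, -95, 77]
4 | PUSH -88 | [-5, -95, 77, -88]
5 | MUL | [-5, -95, -6776]
6 | PUSH 2 | [-5, -95, -6776, 2]
7 | ADD | [-5, -95, -6774]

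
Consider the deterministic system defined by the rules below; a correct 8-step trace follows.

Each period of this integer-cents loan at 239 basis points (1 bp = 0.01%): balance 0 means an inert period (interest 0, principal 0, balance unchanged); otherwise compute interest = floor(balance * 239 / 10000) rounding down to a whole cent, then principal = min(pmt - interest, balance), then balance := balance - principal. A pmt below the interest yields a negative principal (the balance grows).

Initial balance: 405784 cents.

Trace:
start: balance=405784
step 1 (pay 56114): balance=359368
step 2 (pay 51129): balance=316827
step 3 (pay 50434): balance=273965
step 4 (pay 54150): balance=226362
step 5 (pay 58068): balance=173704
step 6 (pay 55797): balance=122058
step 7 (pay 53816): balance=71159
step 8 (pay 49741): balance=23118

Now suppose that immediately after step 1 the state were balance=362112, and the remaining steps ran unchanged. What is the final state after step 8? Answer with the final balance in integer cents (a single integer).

state after step 1 := balance=362112
step 2 (pay 51129): balance=319637
step 3 (pay 50434): balance=276842
step 4 (pay 54150): balance=229308
step 5 (pay 58068): balance=176720
step 6 (pay 55797): balance=125146
step 7 (pay 53816): balance=74320
step 8 (pay 49741): balance=26355

26355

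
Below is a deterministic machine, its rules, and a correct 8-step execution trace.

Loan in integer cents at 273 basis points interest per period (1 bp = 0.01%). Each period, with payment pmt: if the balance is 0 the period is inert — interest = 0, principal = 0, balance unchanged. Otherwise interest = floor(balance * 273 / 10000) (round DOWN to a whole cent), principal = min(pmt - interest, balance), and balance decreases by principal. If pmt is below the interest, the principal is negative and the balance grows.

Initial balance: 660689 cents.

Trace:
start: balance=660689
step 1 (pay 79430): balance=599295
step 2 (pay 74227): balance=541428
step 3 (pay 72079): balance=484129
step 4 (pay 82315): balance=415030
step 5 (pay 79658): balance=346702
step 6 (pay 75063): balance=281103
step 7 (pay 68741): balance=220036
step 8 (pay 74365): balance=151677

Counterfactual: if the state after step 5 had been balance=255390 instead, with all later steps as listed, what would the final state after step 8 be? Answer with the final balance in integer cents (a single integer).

52682

state after step 5 := balance=255390
step 6 (pay 75063): balance=187299
step 7 (pay 68741): balance=123671
step 8 (pay 74365): balance=52682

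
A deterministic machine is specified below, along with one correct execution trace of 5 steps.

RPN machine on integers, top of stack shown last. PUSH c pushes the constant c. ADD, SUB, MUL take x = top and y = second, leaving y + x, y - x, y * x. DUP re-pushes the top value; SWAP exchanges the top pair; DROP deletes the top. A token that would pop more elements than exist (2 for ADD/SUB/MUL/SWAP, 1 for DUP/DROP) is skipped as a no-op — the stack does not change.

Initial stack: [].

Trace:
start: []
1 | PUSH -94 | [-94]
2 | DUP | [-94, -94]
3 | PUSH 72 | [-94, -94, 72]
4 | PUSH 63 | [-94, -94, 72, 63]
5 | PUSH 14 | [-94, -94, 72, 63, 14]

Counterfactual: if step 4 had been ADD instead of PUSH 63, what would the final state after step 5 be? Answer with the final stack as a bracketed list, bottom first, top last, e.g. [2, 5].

[-94, -22, 14]

(re-executing from step 4 with the substitution; state before step 4: [-94, -94, 72])
4 | ADD | [-94, -22]
5 | PUSH 14 | [-94, -22, 14]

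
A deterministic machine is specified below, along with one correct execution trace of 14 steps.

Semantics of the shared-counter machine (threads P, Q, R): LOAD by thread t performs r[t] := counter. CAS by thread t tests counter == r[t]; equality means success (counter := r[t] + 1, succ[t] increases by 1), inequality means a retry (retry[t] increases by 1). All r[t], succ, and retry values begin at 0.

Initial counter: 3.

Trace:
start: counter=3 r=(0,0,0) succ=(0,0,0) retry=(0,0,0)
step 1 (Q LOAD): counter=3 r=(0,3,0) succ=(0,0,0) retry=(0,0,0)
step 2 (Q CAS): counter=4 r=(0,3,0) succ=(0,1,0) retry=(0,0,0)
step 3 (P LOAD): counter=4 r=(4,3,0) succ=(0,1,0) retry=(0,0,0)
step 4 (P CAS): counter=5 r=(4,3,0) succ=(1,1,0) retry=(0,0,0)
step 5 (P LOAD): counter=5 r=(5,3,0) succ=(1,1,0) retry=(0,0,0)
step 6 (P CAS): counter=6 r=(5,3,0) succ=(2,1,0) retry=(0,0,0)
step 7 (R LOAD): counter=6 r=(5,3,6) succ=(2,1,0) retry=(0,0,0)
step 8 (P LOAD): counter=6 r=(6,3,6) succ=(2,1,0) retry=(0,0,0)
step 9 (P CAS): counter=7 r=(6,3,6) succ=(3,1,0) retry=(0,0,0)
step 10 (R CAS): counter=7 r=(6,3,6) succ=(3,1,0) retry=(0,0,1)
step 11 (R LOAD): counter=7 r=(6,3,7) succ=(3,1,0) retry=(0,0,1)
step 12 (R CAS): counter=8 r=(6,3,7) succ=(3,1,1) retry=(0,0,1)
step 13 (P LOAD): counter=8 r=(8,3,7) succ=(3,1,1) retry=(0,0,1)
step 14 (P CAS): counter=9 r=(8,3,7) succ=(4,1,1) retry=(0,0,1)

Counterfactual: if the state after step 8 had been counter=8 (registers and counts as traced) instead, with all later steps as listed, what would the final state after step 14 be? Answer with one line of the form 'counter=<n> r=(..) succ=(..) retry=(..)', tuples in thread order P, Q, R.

state after step 8 := counter=8 r=(6,3,6) succ=(2,1,0) retry=(0,0,0)
step 9 (P CAS): counter=8 r=(6,3,6) succ=(2,1,0) retry=(1,0,0)
step 10 (R CAS): counter=8 r=(6,3,6) succ=(2,1,0) retry=(1,0,1)
step 11 (R LOAD): counter=8 r=(6,3,8) succ=(2,1,0) retry=(1,0,1)
step 12 (R CAS): counter=9 r=(6,3,8) succ=(2,1,1) retry=(1,0,1)
step 13 (P LOAD): counter=9 r=(9,3,8) succ=(2,1,1) retry=(1,0,1)
step 14 (P CAS): counter=10 r=(9,3,8) succ=(3,1,1) retry=(1,0,1)

counter=10 r=(9,3,8) succ=(3,1,1) retry=(1,0,1)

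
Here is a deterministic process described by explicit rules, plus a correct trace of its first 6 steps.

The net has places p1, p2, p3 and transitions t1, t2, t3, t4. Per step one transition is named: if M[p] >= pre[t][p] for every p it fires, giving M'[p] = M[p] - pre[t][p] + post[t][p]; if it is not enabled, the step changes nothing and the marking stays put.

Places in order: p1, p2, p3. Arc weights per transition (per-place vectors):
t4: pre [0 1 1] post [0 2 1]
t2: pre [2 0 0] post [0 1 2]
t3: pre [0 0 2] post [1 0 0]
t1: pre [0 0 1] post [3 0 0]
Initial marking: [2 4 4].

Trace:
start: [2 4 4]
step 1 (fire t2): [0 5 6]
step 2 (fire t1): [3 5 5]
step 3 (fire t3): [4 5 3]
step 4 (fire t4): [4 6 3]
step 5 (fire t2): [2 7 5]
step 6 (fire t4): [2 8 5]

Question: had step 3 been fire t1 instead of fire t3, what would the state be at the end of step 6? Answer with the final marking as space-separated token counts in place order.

4 8 6

(re-executing from step 3 with the substitution; state before step 3: [3 5 5])
step 3 (fire t1): [6 5 4]
step 4 (fire t4): [6 6 4]
step 5 (fire t2): [4 7 6]
step 6 (fire t4): [4 8 6]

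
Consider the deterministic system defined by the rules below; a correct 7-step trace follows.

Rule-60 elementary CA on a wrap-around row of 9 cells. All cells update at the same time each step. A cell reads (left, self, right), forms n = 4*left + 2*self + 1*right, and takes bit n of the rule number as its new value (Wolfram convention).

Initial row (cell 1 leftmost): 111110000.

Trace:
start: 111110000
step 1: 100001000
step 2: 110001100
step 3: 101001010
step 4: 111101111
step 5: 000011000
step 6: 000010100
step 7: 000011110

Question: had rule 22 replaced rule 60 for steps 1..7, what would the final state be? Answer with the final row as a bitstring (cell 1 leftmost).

(re-executing steps 1..7 under rule 22; state before step 1: 111110000)
step 1: 000001001
step 2: 100011111
step 3: 010100000
step 4: 110110000
step 5: 000001001
step 6: 100011111
step 7: 010100000

010100000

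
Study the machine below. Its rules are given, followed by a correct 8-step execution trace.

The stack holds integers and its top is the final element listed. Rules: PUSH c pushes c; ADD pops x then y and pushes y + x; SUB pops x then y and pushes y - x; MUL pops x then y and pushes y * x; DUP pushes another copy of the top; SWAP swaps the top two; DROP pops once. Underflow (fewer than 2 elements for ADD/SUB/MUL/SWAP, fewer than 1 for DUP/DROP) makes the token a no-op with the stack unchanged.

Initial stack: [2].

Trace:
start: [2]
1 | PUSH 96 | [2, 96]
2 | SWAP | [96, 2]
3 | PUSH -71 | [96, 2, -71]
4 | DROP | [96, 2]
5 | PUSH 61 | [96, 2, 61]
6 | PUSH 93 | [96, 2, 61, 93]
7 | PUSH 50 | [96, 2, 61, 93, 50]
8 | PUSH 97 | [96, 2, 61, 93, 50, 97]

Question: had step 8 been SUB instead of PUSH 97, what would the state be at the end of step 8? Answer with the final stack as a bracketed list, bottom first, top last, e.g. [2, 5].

[96, 2, 61, 43]

(re-executing from step 8 with the substitution; state before step 8: [96, 2, 61, 93, 50])
8 | SUB | [96, 2, 61, 43]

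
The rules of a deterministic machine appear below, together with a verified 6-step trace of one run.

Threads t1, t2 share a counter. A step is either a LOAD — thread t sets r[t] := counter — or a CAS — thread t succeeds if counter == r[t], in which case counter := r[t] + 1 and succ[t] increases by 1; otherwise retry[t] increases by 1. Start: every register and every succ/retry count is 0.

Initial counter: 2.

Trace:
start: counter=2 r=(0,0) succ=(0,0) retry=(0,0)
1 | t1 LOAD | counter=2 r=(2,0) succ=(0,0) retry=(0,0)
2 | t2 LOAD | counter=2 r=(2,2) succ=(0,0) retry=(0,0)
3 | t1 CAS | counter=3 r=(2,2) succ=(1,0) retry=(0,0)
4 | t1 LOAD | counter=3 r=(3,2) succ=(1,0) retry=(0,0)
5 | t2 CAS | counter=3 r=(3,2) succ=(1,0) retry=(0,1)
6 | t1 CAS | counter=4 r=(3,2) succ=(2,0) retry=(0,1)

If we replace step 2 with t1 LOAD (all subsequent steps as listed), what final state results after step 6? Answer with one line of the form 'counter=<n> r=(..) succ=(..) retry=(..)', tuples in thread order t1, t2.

counter=4 r=(3,0) succ=(2,0) retry=(0,1)

(re-executing from step 2 with the substitution; state before step 2: counter=2 r=(2,0) succ=(0,0) retry=(0,0))
2 | t1 LOAD | counter=2 r=(2,0) succ=(0,0) retry=(0,0)
3 | t1 CAS | counter=3 r=(2,0) succ=(1,0) retry=(0,0)
4 | t1 LOAD | counter=3 r=(3,0) succ=(1,0) retry=(0,0)
5 | t2 CAS | counter=3 r=(3,0) succ=(1,0) retry=(0,1)
6 | t1 CAS | counter=4 r=(3,0) succ=(2,0) retry=(0,1)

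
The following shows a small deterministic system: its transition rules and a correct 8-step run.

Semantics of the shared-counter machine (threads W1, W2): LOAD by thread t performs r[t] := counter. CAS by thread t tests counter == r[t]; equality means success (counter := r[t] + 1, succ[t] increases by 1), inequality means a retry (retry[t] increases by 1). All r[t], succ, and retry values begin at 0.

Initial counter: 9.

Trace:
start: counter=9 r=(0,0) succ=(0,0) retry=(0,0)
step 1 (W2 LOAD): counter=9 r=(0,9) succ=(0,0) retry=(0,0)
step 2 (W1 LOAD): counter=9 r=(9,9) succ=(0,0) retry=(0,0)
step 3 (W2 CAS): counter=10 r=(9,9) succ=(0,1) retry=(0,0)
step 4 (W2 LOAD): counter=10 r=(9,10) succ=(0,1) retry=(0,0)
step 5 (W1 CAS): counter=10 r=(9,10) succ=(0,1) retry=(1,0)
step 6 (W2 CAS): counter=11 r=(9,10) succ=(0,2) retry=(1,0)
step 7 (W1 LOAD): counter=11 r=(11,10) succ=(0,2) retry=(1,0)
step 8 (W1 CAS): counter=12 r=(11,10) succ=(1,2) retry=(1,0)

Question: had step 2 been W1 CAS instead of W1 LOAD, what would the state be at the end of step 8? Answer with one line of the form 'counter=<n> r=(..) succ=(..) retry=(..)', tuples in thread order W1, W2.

counter=12 r=(11,10) succ=(1,2) retry=(2,0)

(re-executing from step 2 with the substitution; state before step 2: counter=9 r=(0,9) succ=(0,0) retry=(0,0))
step 2 (W1 CAS): counter=9 r=(0,9) succ=(0,0) retry=(1,0)
step 3 (W2 CAS): counter=10 r=(0,9) succ=(0,1) retry=(1,0)
step 4 (W2 LOAD): counter=10 r=(0,10) succ=(0,1) retry=(1,0)
step 5 (W1 CAS): counter=10 r=(0,10) succ=(0,1) retry=(2,0)
step 6 (W2 CAS): counter=11 r=(0,10) succ=(0,2) retry=(2,0)
step 7 (W1 LOAD): counter=11 r=(11,10) succ=(0,2) retry=(2,0)
step 8 (W1 CAS): counter=12 r=(11,10) succ=(1,2) retry=(2,0)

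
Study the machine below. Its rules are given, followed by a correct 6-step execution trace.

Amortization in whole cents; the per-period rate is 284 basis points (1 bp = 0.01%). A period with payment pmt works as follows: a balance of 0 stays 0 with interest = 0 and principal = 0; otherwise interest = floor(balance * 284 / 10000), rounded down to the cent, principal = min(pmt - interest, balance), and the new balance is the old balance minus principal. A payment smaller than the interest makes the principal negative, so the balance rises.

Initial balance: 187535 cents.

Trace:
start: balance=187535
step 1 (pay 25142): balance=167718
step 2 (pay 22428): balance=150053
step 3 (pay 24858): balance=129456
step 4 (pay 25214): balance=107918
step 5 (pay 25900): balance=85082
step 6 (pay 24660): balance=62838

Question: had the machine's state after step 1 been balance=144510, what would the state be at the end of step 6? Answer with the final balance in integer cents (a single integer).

state after step 1 := balance=144510
step 2 (pay 22428): balance=126186
step 3 (pay 24858): balance=104911
step 4 (pay 25214): balance=82676
step 5 (pay 25900): balance=59123
step 6 (pay 24660): balance=36142

36142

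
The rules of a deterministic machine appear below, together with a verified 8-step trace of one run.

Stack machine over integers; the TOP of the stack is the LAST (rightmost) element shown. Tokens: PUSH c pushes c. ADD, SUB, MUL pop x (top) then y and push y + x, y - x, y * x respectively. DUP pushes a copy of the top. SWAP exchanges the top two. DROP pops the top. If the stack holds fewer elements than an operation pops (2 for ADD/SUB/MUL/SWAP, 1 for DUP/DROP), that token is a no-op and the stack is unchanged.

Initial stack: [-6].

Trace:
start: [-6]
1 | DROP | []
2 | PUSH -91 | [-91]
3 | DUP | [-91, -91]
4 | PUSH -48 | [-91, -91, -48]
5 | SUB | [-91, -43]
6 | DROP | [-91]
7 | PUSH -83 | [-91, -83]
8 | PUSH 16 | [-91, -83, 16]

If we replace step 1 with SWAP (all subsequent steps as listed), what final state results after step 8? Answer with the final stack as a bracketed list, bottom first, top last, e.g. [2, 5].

(re-executing from step 1 with the substitution; state before step 1: [-6])
1 | SWAP | [-6]
2 | PUSH -91 | [-6, -91]
3 | DUP | [-6, -91, -91]
4 | PUSH -48 | [-6, -91, -91, -48]
5 | SUB | [-6, -91, -43]
6 | DROP | [-6, -91]
7 | PUSH -83 | [-6, -91, -83]
8 | PUSH 16 | [-6, -91, -83, 16]

[-6, -91, -83, 16]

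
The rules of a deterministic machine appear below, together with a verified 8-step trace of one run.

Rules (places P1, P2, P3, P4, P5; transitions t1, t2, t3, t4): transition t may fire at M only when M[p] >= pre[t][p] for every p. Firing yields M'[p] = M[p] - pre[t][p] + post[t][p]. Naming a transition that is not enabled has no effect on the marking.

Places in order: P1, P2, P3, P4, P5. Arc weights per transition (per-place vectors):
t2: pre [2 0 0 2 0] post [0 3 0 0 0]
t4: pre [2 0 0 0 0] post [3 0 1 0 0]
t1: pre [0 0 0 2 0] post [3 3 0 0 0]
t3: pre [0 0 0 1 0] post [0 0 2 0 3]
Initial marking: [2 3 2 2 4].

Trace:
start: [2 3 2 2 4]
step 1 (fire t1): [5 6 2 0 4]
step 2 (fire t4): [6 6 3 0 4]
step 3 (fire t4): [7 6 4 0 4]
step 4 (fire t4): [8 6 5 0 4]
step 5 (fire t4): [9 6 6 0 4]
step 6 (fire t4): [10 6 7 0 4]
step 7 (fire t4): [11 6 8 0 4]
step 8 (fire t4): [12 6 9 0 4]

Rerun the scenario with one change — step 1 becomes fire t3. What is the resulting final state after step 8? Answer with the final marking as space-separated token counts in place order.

(re-executing from step 1 with the substitution; state before step 1: [2 3 2 2 4])
step 1 (fire t3): [2 3 4 1 7]
step 2 (fire t4): [3 3 5 1 7]
step 3 (fire t4): [4 3 6 1 7]
step 4 (fire t4): [5 3 7 1 7]
step 5 (fire t4): [6 3 8 1 7]
step 6 (fire t4): [7 3 9 1 7]
step 7 (fire t4): [8 3 10 1 7]
step 8 (fire t4): [9 3 11 1 7]

9 3 11 1 7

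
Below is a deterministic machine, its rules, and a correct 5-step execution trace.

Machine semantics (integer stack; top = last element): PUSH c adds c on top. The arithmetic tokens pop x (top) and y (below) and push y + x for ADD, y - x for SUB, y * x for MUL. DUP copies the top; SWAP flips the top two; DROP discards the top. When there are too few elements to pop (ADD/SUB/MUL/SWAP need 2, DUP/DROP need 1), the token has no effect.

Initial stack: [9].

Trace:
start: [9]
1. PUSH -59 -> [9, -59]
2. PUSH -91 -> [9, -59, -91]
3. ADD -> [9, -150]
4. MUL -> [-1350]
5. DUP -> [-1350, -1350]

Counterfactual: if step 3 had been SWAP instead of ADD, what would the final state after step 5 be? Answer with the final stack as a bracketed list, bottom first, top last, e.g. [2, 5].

(re-executing from step 3 with the substitution; state before step 3: [9, -59, -91])
3. SWAP -> [9, -91, -59]
4. MUL -> [9, 5369]
5. DUP -> [9, 5369, 5369]

[9, 5369, 5369]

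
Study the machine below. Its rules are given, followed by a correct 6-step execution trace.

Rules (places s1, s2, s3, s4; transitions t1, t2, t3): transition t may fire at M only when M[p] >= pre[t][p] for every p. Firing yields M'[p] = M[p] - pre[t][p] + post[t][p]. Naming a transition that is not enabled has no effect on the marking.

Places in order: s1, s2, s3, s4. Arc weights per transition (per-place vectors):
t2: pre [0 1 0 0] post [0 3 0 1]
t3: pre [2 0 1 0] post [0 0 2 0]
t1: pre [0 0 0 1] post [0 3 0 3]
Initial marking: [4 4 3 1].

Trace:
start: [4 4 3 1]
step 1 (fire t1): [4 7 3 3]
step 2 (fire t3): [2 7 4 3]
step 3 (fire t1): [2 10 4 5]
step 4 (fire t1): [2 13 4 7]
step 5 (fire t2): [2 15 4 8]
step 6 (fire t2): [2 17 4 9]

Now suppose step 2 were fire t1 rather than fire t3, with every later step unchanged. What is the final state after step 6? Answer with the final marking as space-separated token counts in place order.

4 20 3 11

(re-executing from step 2 with the substitution; state before step 2: [4 7 3 3])
step 2 (fire t1): [4 10 3 5]
step 3 (fire t1): [4 13 3 7]
step 4 (fire t1): [4 16 3 9]
step 5 (fire t2): [4 18 3 10]
step 6 (fire t2): [4 20 3 11]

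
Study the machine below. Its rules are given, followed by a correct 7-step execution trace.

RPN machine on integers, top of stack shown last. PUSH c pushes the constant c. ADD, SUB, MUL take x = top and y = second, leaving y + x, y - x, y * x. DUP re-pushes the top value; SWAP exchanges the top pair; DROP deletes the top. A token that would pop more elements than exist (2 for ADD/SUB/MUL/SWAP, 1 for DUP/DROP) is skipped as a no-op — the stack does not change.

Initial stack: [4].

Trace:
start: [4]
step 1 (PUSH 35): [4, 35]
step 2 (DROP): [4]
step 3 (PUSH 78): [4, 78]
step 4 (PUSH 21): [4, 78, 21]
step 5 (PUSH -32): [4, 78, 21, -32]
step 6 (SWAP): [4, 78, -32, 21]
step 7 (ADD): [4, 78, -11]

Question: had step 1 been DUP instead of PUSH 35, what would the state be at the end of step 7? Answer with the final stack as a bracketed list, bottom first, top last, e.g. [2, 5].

(re-executing from step 1 with the substitution; state before step 1: [4])
step 1 (DUP): [4, 4]
step 2 (DROP): [4]
step 3 (PUSH 78): [4, 78]
step 4 (PUSH 21): [4, 78, 21]
step 5 (PUSH -32): [4, 78, 21, -32]
step 6 (SWAP): [4, 78, -32, 21]
step 7 (ADD): [4, 78, -11]

[4, 78, -11]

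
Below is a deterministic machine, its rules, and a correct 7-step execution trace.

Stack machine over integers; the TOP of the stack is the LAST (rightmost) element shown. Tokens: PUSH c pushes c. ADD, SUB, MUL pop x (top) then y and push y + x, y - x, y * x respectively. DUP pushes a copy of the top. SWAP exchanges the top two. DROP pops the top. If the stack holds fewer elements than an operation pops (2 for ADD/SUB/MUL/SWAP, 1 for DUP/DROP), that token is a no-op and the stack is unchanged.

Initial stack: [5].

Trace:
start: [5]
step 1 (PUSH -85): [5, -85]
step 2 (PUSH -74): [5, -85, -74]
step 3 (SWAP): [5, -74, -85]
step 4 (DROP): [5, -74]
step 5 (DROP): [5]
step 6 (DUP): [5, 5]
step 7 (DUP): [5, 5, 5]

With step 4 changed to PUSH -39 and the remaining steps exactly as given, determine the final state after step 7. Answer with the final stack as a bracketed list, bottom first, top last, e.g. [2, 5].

[5, -74, -85, -85, -85]

(re-executing from step 4 with the substitution; state before step 4: [5, -74, -85])
step 4 (PUSH -39): [5, -74, -85, -39]
step 5 (DROP): [5, -74, -85]
step 6 (DUP): [5, -74, -85, -85]
step 7 (DUP): [5, -74, -85, -85, -85]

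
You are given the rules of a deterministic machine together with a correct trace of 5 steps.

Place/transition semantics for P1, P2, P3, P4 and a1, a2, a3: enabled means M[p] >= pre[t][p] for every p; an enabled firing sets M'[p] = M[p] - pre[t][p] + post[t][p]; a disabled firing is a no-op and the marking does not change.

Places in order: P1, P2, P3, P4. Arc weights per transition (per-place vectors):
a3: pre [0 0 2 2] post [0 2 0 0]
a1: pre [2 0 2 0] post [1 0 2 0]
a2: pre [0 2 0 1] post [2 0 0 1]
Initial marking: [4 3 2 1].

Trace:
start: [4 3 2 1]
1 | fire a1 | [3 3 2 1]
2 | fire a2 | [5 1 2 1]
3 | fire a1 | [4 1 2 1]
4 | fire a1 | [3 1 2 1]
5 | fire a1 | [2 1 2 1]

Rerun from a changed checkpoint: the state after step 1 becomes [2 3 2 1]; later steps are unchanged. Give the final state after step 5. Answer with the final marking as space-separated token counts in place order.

state after step 1 := [2 3 2 1]
2 | fire a2 | [4 1 2 1]
3 | fire a1 | [3 1 2 1]
4 | fire a1 | [2 1 2 1]
5 | fire a1 | [1 1 2 1]

1 1 2 1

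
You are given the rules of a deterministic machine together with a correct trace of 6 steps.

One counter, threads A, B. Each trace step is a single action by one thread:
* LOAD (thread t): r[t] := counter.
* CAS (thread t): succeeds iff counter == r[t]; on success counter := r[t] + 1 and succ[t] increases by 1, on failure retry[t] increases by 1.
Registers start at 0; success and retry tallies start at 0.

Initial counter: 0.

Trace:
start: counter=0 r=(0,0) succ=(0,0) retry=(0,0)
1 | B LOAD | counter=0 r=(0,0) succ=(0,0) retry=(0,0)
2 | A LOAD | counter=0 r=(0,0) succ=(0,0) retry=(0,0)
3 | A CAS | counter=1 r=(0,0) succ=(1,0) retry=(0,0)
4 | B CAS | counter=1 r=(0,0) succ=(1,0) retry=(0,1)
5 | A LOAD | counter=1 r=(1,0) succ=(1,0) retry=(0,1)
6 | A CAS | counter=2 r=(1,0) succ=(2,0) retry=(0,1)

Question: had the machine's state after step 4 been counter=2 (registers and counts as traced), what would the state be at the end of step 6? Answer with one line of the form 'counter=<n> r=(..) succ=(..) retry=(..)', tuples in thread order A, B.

state after step 4 := counter=2 r=(0,0) succ=(1,0) retry=(0,1)
5 | A LOAD | counter=2 r=(2,0) succ=(1,0) retry=(0,1)
6 | A CAS | counter=3 r=(2,0) succ=(2,0) retry=(0,1)

counter=3 r=(2,0) succ=(2,0) retry=(0,1)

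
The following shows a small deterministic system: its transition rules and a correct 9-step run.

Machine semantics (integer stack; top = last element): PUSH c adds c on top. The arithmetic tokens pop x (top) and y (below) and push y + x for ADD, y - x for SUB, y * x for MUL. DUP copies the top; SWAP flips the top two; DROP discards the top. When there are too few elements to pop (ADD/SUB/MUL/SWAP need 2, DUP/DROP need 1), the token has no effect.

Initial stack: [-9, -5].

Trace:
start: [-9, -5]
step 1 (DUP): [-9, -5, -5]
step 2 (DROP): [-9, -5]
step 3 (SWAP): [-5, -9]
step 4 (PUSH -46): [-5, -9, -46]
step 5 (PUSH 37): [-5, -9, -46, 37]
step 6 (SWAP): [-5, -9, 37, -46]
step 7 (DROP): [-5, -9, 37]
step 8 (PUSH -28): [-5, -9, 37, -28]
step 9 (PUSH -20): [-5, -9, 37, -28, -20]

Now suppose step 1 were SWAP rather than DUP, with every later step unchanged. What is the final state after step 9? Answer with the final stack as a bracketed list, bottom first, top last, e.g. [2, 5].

(re-executing from step 1 with the substitution; state before step 1: [-9, -5])
step 1 (SWAP): [-5, -9]
step 2 (DROP): [-5]
step 3 (SWAP): [-5]
step 4 (PUSH -46): [-5, -46]
step 5 (PUSH 37): [-5, -46, 37]
step 6 (SWAP): [-5, 37, -46]
step 7 (DROP): [-5, 37]
step 8 (PUSH -28): [-5, 37, -28]
step 9 (PUSH -20): [-5, 37, -28, -20]

[-5, 37, -28, -20]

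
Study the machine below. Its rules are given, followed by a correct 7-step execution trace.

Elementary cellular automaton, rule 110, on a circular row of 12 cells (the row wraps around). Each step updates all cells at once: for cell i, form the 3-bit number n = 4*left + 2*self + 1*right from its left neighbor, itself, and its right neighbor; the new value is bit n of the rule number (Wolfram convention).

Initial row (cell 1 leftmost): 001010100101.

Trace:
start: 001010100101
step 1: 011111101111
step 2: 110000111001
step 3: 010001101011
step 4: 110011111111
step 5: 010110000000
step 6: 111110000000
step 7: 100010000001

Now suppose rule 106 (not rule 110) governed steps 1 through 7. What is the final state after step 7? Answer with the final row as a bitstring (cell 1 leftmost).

001010010101

(re-executing steps 1..7 under rule 106; state before step 1: 001010100101)
step 1: 010101001010
step 2: 101010010100
step 3: 010100101001
step 4: 101001010010
step 5: 010010100101
step 6: 100101001010
step 7: 001010010101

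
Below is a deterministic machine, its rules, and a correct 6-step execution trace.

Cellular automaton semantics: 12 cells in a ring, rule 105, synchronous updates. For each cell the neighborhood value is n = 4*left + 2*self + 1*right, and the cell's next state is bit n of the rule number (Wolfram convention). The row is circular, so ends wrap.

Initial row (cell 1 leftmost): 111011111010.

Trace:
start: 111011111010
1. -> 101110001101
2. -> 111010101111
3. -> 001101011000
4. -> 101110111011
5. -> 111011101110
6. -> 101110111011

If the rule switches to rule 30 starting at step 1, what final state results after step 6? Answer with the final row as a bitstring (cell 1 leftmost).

000000011011

(re-executing steps 1..6 under rule 30; state before step 1: 111011111010)
1. -> 100010000010
2. -> 110111000110
3. -> 100100101100
4. -> 111111101011
5. -> 000000001010
6. -> 000000011011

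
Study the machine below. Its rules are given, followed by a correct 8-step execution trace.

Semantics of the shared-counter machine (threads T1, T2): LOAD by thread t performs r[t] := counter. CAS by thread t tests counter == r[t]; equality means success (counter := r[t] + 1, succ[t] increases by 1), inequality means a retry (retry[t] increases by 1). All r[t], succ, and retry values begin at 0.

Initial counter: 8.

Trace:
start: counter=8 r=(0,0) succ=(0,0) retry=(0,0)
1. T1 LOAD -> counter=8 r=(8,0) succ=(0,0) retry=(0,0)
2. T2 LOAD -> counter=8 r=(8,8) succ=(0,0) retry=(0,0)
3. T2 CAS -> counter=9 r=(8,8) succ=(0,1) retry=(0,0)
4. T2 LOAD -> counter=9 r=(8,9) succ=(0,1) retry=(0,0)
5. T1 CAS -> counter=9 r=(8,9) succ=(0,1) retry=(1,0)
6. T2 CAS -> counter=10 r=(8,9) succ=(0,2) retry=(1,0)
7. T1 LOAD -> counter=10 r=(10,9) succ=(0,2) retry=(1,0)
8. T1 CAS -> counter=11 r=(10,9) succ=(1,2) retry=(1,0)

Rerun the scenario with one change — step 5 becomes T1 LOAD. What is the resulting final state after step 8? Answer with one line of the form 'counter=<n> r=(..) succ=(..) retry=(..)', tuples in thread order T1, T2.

(re-executing from step 5 with the substitution; state before step 5: counter=9 r=(8,9) succ=(0,1) retry=(0,0))
5. T1 LOAD -> counter=9 r=(9,9) succ=(0,1) retry=(0,0)
6. T2 CAS -> counter=10 r=(9,9) succ=(0,2) retry=(0,0)
7. T1 LOAD -> counter=10 r=(10,9) succ=(0,2) retry=(0,0)
8. T1 CAS -> counter=11 r=(10,9) succ=(1,2) retry=(0,0)

counter=11 r=(10,9) succ=(1,2) retry=(0,0)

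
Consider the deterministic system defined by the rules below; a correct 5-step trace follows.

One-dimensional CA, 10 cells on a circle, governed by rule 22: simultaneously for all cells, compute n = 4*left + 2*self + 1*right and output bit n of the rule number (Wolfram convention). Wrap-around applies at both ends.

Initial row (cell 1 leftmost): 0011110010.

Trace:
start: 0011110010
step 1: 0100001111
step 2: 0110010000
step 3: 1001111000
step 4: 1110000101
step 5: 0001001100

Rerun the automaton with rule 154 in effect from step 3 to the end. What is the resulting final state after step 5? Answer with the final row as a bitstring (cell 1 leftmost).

0110101001

(re-executing steps 3..5 under rule 154; state before step 3: 0110010000)
step 3: 1101101000
step 4: 1001000101
step 5: 0110101001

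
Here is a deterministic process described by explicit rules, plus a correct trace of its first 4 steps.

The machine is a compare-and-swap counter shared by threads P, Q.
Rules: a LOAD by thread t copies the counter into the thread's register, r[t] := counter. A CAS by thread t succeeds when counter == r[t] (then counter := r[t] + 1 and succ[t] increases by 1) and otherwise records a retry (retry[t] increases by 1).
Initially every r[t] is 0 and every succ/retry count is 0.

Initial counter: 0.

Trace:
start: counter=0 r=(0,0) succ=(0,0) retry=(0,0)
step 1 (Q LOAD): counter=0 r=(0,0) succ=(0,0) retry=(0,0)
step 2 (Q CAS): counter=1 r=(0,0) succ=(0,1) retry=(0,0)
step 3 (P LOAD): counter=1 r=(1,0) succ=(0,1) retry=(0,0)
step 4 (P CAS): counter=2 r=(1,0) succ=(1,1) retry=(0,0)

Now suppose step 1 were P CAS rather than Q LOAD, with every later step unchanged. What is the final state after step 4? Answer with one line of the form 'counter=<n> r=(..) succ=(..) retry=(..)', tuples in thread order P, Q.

(re-executing from step 1 with the substitution; state before step 1: counter=0 r=(0,0) succ=(0,0) retry=(0,0))
step 1 (P CAS): counter=1 r=(0,0) succ=(1,0) retry=(0,0)
step 2 (Q CAS): counter=1 r=(0,0) succ=(1,0) retry=(0,1)
step 3 (P LOAD): counter=1 r=(1,0) succ=(1,0) retry=(0,1)
step 4 (P CAS): counter=2 r=(1,0) succ=(2,0) retry=(0,1)

counter=2 r=(1,0) succ=(2,0) retry=(0,1)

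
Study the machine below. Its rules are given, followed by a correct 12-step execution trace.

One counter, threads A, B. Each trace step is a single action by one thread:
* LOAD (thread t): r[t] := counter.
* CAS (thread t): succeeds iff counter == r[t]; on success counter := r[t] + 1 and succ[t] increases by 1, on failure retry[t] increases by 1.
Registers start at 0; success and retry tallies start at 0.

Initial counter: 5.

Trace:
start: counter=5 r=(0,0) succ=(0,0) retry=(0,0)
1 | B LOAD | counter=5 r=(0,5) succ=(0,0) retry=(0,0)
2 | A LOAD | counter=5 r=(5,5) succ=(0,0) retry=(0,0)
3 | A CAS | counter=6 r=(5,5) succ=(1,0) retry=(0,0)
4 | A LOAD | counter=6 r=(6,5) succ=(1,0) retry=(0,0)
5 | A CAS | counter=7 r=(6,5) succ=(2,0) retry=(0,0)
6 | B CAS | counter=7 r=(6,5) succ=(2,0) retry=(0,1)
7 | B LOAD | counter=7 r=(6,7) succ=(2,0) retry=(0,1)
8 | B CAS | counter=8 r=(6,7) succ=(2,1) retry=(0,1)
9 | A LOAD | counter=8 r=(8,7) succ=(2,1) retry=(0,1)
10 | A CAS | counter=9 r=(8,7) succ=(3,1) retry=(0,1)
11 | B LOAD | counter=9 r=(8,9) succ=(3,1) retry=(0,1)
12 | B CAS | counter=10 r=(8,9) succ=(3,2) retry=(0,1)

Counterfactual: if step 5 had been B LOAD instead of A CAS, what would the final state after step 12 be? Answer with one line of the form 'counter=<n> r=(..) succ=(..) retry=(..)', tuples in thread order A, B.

(re-executing from step 5 with the substitution; state before step 5: counter=6 r=(6,5) succ=(1,0) retry=(0,0))
5 | B LOAD | counter=6 r=(6,6) succ=(1,0) retry=(0,0)
6 | B CAS | counter=7 r=(6,6) succ=(1,1) retry=(0,0)
7 | B LOAD | counter=7 r=(6,7) succ=(1,1) retry=(0,0)
8 | B CAS | counter=8 r=(6,7) succ=(1,2) retry=(0,0)
9 | A LOAD | counter=8 r=(8,7) succ=(1,2) retry=(0,0)
10 | A CAS | counter=9 r=(8,7) succ=(2,2) retry=(0,0)
11 | B LOAD | counter=9 r=(8,9) succ=(2,2) retry=(0,0)
12 | B CAS | counter=10 r=(8,9) succ=(2,3) retry=(0,0)

counter=10 r=(8,9) succ=(2,3) retry=(0,0)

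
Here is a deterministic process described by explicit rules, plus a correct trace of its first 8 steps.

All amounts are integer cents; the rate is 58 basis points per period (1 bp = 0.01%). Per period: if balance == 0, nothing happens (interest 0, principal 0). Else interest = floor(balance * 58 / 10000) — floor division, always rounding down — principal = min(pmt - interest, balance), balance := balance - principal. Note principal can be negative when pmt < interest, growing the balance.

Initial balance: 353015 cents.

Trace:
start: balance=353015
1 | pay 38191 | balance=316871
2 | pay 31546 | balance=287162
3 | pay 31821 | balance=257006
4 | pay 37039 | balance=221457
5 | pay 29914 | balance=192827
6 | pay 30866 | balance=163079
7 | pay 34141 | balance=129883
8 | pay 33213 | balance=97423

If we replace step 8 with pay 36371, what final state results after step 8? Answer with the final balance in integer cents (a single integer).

94265

(re-executing from step 8 with the substitution; state before step 8: balance=129883)
8 | pay 36371 | balance=94265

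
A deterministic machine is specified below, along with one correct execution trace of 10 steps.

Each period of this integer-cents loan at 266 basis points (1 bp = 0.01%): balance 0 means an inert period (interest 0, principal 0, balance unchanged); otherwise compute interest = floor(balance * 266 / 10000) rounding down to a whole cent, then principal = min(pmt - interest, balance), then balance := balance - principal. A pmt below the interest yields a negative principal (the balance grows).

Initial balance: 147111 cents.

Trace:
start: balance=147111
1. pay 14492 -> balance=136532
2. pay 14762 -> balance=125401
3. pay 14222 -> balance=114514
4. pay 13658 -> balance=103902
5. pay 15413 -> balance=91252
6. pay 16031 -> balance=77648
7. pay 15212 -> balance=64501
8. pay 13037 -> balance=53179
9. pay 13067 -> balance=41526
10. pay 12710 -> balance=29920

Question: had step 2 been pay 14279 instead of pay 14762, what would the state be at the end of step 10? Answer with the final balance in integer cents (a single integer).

(re-executing from step 2 with the substitution; state before step 2: balance=136532)
2. pay 14279 -> balance=125884
3. pay 14222 -> balance=115010
4. pay 13658 -> balance=104411
5. pay 15413 -> balance=91775
6. pay 16031 -> balance=78185
7. pay 15212 -> balance=65052
8. pay 13037 -> balance=53745
9. pay 13067 -> balance=42107
10. pay 12710 -> balance=30517

30517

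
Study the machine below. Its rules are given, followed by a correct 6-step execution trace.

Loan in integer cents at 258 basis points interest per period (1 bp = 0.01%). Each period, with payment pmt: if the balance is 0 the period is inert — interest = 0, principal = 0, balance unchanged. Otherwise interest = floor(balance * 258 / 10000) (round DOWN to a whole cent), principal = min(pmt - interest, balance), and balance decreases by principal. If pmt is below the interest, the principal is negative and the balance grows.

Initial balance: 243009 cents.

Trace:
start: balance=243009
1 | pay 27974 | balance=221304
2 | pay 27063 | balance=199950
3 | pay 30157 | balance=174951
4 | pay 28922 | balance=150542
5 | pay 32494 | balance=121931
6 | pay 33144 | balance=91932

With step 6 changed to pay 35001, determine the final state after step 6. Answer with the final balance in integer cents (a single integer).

90075

(re-executing from step 6 with the substitution; state before step 6: balance=121931)
6 | pay 35001 | balance=90075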